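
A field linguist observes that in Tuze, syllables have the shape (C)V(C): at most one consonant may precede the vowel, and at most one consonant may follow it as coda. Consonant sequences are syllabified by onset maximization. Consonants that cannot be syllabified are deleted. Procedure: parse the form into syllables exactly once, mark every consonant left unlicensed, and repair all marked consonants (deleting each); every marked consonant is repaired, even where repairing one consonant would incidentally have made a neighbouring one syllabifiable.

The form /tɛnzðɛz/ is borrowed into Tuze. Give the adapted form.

Syllabifying with onset maximization leaves /z/ stranded (at most one coda consonant is licensed; onsets are limited to one consonant).
Deletion applies to /z/.

tɛnðɛz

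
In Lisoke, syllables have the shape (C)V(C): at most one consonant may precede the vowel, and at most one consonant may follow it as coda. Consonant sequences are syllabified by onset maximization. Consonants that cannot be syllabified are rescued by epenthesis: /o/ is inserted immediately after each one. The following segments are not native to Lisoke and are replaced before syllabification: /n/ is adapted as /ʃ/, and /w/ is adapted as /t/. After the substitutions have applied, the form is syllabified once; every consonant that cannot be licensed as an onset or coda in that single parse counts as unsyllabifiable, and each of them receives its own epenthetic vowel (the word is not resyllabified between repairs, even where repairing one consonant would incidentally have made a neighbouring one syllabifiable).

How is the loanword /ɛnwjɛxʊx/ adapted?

Substitution: /n/ → /ʃ/, /w/ → /t/, giving /ɛʃtjɛxʊx/.
Syllabifying with onset maximization leaves /t/ stranded (at most one coda consonant is licensed; onsets are limited to one consonant).
Inserting the epenthetic vowel yields /t/ → /to/.

ɛʃtojɛxʊx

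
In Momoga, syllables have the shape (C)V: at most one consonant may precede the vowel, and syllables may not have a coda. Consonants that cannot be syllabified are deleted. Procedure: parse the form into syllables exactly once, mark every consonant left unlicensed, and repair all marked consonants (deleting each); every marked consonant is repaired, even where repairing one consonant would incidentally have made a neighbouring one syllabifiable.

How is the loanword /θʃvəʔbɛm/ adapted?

Under (C)V, the unsyllabifiable consonants are /θ/, /ʃ/, /ʔ/, /m/ (no codas are permitted; onsets are limited to one consonant).
Each unlicensed consonant is deleted: /θ/, /ʃ/, /ʔ/, /m/.

vəbɛ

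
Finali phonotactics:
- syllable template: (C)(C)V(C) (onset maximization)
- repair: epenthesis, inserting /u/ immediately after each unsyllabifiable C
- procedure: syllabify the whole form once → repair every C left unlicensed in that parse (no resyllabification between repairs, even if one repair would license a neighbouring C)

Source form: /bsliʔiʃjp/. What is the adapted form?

Syllabifying with onset maximization leaves /b/, /j/, /p/ stranded (at most one coda consonant is licensed; onsets may contain at most 2 consonants).
Inserting the epenthetic vowel yields /b/ → /bu/, /j/ → /ju/, /p/ → /pu/.

busliʔiʃjupu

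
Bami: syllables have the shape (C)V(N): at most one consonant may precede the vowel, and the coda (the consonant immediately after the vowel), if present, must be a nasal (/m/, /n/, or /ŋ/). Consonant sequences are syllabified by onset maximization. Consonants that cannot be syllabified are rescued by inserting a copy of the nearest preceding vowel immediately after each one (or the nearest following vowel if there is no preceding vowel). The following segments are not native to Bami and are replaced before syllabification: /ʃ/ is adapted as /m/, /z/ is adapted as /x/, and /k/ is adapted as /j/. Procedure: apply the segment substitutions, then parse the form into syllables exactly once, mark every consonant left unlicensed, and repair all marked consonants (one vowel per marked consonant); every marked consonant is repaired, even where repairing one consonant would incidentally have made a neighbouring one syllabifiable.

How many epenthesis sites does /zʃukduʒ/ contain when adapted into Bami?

After substitution the input is /xmujduʒ/.
The unsyllabifiable consonants are /x/, /j/, /ʒ/; each receives one epenthetic vowel.

3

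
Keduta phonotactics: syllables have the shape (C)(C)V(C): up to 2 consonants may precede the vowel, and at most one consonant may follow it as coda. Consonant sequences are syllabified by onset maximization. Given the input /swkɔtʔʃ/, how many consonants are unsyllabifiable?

3

Under (C)(C)V(C), the unsyllabifiable consonants are /s/, /ʔ/, /ʃ/ (at most one coda consonant is licensed; onsets may contain at most 2 consonants).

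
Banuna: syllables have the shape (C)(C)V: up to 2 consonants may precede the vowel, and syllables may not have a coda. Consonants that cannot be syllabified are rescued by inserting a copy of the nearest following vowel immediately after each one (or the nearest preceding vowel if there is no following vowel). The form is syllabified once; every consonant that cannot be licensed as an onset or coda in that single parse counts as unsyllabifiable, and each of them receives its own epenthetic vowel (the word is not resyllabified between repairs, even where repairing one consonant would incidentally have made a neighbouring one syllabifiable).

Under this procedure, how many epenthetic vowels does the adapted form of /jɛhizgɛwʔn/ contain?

The unsyllabifiable consonants are /w/, /ʔ/, /n/; each receives one epenthetic vowel.

3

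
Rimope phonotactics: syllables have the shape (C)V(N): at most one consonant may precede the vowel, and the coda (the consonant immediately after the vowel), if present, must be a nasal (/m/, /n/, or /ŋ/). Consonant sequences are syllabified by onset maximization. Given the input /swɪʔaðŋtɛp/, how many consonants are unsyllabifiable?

4

Under (C)V(N), the unsyllabifiable consonants are /s/, /ð/, /ŋ/, /p/ (only a nasal (/m/, /n/, or /ŋ/) is licensed in coda position; onsets are limited to one consonant).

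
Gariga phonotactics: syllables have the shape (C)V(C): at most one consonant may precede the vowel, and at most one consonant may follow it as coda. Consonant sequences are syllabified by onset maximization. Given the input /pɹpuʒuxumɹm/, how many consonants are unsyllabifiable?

Under (C)V(C), the unsyllabifiable consonants are /p/, /ɹ/, /ɹ/, /m/ (at most one coda consonant is licensed; onsets are limited to one consonant).

4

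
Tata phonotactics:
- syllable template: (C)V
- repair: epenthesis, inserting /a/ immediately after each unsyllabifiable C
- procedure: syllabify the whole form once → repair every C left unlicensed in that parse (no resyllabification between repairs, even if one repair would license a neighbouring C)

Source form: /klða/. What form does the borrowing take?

Under (C)V, the unsyllabifiable consonants are /k/, /l/ (no codas are permitted; onsets are limited to one consonant).
Inserting the epenthetic vowel yields /k/ → /ka/, /l/ → /la/.

kalaða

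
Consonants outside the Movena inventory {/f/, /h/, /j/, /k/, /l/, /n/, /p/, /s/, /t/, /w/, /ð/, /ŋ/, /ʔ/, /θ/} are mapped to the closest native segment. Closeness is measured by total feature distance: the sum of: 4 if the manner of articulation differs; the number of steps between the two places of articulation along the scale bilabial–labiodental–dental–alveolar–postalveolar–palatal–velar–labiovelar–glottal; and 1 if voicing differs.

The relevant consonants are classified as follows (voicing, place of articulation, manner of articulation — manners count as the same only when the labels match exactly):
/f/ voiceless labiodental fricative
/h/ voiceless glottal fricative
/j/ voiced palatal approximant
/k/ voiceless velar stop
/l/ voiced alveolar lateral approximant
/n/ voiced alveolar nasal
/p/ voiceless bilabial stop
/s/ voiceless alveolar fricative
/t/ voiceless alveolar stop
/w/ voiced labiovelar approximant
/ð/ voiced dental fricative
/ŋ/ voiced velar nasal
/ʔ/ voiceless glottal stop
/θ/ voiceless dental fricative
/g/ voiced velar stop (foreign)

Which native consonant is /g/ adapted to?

k

/k/ is closest: same manner (stop), place distance 0 (velar→velar), voicing differs (+1); total 1. Next closest is /ʔ/ at distance 3.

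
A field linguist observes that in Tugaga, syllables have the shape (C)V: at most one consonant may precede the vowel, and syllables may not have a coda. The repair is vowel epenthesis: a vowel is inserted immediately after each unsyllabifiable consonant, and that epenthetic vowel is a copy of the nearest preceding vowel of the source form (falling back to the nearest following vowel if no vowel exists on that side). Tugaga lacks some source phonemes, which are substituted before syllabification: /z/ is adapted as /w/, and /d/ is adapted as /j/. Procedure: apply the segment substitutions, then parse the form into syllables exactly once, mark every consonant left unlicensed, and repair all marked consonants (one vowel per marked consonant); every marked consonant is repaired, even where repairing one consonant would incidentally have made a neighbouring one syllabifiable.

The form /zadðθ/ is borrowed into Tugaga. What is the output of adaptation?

wajaðaθa

Substitution: /z/ → /w/, /d/ → /j/, giving /wajðθ/.
Syllabifying with onset maximization leaves /j/, /ð/, /θ/ stranded (no codas are permitted; onsets are limited to one consonant).
Each unlicensed consonant becomes the onset of a new syllable: /j/ → /ja/, /ð/ → /ða/, /θ/ → /θa/.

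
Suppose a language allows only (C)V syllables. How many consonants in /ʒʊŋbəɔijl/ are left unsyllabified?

The consonants /ŋ/, /j/, /l/ cannot be parsed into a legal (C)V syllable (no codas are permitted; onsets are limited to one consonant).

3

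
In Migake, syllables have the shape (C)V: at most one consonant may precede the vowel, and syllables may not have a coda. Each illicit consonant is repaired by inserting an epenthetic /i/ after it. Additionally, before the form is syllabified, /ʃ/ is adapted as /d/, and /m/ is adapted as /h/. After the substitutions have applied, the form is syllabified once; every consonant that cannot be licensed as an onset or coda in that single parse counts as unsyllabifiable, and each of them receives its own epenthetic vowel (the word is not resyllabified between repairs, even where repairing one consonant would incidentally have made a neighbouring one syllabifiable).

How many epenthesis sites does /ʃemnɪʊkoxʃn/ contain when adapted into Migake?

After substitution the input is /dehnɪʊkoxdn/.
The unsyllabifiable consonants are /h/, /x/, /d/, /n/; each receives one epenthetic vowel.

4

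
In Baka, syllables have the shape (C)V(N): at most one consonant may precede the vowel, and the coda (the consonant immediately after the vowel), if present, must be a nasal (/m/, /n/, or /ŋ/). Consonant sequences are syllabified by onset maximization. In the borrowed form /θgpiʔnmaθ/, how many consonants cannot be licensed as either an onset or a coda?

5

The consonants /θ/, /g/, /ʔ/, /n/, /θ/ cannot be parsed into a legal (C)V(N) syllable (only a nasal (/m/, /n/, or /ŋ/) is licensed in coda position; onsets are limited to one consonant).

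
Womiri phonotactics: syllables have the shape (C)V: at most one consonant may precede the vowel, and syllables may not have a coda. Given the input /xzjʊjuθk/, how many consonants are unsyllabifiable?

4

The consonants /x/, /z/, /θ/, /k/ cannot be parsed into a legal (C)V syllable (no codas are permitted; onsets are limited to one consonant).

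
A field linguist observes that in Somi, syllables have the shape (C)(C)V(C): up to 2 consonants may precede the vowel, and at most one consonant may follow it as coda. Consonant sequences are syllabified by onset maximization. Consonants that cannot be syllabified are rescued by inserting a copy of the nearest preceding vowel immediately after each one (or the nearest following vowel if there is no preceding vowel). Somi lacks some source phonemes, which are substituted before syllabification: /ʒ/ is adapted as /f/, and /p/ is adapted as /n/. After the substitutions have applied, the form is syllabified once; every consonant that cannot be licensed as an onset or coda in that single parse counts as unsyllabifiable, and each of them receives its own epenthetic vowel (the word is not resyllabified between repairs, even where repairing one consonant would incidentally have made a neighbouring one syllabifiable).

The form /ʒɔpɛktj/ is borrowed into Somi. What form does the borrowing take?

Substitution: /ʒ/ → /f/, /p/ → /n/, giving /fɔnɛktj/.
Syllabifying with onset maximization leaves /t/, /j/ stranded (at most one coda consonant is licensed; onsets may contain at most 2 consonants).
Epenthesis after each stranded consonant: /t/ → /tɛ/, /j/ → /jɛ/.

fɔnɛktɛjɛ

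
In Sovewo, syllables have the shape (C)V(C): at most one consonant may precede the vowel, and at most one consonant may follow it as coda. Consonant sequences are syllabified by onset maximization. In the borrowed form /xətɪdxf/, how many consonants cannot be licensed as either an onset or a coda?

Syllabifying with onset maximization leaves /x/, /f/ stranded (at most one coda consonant is licensed; onsets are limited to one consonant).

2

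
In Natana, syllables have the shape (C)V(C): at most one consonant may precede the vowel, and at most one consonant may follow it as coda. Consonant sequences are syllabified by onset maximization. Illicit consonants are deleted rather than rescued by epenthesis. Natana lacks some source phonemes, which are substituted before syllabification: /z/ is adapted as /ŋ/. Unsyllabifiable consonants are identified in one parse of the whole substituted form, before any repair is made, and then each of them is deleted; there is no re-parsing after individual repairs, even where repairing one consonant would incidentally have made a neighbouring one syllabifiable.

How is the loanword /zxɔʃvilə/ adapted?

xɔʃvilə

Substitution: /z/ → /ŋ/, giving /ŋxɔʃvilə/.
The consonants /ŋ/ cannot be parsed into a legal (C)V(C) syllable (at most one coda consonant is licensed; onsets are limited to one consonant).
Deletion applies to /ŋ/.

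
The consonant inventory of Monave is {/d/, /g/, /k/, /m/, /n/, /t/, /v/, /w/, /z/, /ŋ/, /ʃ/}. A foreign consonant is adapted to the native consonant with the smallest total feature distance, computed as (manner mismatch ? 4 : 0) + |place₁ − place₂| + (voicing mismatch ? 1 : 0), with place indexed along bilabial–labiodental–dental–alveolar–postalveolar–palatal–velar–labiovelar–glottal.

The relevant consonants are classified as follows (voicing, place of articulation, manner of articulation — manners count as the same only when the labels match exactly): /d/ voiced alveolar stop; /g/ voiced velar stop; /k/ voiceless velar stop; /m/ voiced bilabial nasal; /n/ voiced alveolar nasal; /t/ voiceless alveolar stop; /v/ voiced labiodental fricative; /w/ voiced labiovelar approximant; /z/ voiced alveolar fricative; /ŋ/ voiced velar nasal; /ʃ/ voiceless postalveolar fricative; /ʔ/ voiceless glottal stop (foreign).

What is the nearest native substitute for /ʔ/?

k

/k/ is closest: same manner (stop), place distance 2 (glottal→velar), same voicing; total 2. Next closest is /g/ at distance 3.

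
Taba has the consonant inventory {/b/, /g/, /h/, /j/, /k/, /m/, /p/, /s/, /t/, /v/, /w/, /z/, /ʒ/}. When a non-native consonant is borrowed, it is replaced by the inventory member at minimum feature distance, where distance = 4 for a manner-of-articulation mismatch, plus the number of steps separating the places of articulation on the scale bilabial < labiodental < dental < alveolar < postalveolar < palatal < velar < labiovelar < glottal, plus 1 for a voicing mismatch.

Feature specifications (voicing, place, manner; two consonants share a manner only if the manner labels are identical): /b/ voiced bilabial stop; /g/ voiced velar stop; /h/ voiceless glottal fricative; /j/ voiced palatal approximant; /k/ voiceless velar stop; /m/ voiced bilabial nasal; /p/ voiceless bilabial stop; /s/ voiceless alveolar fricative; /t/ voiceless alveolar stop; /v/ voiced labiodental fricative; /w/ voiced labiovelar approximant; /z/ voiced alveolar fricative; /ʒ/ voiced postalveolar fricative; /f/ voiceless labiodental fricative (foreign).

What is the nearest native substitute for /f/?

/v/ is closest: same manner (fricative), place distance 0 (labiodental→labiodental), voicing differs (+1); total 1. Next closest is /s/ at distance 2.

v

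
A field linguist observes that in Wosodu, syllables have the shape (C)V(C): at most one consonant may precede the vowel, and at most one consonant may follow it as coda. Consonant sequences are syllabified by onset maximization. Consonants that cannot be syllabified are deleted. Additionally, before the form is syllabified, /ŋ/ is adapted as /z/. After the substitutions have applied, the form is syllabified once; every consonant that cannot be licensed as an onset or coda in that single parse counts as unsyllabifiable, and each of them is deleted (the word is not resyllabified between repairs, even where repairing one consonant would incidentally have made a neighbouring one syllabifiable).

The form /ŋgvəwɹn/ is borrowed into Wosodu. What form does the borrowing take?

Substitution: /ŋ/ → /z/, giving /zgvəwɹn/.
Under (C)V(C), the unsyllabifiable consonants are /z/, /g/, /ɹ/, /n/ (at most one coda consonant is licensed; onsets are limited to one consonant).
Deletion applies to /z/, /g/, /ɹ/, /n/.

vəw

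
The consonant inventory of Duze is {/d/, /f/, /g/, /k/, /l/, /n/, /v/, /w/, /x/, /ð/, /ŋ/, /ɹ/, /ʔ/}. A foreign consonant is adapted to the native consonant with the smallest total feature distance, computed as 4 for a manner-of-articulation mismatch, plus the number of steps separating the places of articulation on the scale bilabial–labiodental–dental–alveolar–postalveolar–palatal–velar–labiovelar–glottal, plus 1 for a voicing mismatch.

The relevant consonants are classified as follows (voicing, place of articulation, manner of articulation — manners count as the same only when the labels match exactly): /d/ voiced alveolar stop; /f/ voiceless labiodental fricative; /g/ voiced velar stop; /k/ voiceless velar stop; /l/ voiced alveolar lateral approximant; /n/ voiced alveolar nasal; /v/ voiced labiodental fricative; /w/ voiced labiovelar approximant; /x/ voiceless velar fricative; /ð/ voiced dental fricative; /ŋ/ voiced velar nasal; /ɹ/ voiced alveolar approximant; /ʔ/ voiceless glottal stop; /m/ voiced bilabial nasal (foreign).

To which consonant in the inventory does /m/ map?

n

/n/ is closest: same manner (nasal), place distance 3 (bilabial→alveolar), same voicing; total 3. Next closest is /v/ at distance 5.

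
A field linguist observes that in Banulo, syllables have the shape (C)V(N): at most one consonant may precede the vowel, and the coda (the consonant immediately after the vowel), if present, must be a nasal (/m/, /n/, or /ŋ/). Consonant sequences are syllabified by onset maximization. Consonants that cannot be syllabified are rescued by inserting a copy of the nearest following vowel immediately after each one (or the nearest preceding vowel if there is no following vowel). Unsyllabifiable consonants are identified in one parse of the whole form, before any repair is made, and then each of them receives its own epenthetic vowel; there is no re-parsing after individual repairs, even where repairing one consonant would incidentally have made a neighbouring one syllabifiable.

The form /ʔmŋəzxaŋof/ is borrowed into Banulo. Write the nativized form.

The consonants /ʔ/, /m/, /z/, /f/ cannot be parsed into a legal (C)V(N) syllable (only a nasal (/m/, /n/, or /ŋ/) is licensed in coda position; onsets are limited to one consonant).
Epenthesis after each stranded consonant: /ʔ/ → /ʔə/, /m/ → /mə/, /z/ → /za/, /f/ → /fo/.

ʔəməŋəzaxaŋofo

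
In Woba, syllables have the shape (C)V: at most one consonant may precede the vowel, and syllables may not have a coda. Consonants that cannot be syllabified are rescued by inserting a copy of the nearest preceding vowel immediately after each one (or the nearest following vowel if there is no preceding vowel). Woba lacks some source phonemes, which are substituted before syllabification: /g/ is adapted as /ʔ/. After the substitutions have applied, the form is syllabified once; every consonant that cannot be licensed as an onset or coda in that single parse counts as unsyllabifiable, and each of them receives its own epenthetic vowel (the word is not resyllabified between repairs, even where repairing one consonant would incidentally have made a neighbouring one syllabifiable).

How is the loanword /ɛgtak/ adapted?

ɛʔɛtaka

Substitution: /g/ → /ʔ/, giving /ɛʔtak/.
The consonants /ʔ/, /k/ cannot be parsed into a legal (C)V syllable (no codas are permitted; onsets are limited to one consonant).
Inserting the epenthetic vowel yields /ʔ/ → /ʔɛ/, /k/ → /ka/.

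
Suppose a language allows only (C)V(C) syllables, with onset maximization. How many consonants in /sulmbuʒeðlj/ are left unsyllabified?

The consonants /m/, /l/, /j/ cannot be parsed into a legal (C)V(C) syllable (at most one coda consonant is licensed; onsets are limited to one consonant).

3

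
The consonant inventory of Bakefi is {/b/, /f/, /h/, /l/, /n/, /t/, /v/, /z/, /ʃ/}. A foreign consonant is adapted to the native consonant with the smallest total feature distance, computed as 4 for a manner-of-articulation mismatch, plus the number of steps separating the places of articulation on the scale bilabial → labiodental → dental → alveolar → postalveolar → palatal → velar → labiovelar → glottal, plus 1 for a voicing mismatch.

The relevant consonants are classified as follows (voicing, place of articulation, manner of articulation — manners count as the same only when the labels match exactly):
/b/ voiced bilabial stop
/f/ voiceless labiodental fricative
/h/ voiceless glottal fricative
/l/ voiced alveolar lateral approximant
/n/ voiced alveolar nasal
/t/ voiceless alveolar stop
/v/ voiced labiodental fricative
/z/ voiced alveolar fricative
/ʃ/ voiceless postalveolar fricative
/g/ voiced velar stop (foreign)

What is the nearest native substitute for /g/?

t

/t/ is closest: same manner (stop), place distance 3 (velar→alveolar), voicing differs (+1); total 4. Next closest is /b/ at distance 6.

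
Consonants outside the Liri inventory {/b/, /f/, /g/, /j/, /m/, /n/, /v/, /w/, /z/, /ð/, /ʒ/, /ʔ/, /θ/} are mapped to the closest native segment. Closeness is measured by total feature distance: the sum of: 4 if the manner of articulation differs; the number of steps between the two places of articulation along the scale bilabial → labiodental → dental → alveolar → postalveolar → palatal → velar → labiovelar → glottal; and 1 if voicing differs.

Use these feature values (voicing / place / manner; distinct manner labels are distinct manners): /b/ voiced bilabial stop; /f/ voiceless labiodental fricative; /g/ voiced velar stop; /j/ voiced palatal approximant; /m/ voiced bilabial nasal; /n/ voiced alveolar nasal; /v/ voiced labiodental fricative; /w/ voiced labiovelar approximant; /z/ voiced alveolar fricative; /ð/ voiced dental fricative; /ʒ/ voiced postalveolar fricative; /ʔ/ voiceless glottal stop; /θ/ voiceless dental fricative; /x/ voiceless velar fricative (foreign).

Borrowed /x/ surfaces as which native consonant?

/ʒ/ is closest: same manner (fricative), place distance 2 (velar→postalveolar), voicing differs (+1); total 3. Next closest is /z/ at distance 4.

ʒ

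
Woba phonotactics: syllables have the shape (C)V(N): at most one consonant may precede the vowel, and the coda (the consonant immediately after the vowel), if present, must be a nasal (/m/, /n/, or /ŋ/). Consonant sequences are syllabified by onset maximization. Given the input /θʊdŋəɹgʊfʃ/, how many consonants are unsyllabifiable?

4

The consonants /d/, /ɹ/, /f/, /ʃ/ cannot be parsed into a legal (C)V(N) syllable (only a nasal (/m/, /n/, or /ŋ/) is licensed in coda position; onsets are limited to one consonant).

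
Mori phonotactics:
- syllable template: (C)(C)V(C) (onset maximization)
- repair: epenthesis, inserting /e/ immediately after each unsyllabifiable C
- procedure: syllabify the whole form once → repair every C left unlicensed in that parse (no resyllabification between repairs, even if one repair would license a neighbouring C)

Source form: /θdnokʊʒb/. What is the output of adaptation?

Syllabifying with onset maximization leaves /θ/, /b/ stranded (at most one coda consonant is licensed; onsets may contain at most 2 consonants).
Each unlicensed consonant becomes the onset of a new syllable: /θ/ → /θe/, /b/ → /be/.

θednokʊʒbe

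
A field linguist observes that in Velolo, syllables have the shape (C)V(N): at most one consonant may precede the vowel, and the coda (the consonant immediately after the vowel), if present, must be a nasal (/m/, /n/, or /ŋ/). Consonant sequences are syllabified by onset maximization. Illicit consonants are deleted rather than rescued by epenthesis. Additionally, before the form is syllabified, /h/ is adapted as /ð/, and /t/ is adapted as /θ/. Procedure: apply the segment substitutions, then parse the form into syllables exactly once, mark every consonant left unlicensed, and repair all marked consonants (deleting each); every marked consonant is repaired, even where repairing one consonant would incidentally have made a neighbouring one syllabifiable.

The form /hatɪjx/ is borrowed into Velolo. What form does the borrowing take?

Substitution: /h/ → /ð/, /t/ → /θ/, giving /ðaθɪjx/.
Under (C)V(N), the unsyllabifiable consonants are /j/, /x/ (only a nasal (/m/, /n/, or /ŋ/) is licensed in coda position; onsets are limited to one consonant).
Each unlicensed consonant is deleted: /j/, /x/.

ðaθɪ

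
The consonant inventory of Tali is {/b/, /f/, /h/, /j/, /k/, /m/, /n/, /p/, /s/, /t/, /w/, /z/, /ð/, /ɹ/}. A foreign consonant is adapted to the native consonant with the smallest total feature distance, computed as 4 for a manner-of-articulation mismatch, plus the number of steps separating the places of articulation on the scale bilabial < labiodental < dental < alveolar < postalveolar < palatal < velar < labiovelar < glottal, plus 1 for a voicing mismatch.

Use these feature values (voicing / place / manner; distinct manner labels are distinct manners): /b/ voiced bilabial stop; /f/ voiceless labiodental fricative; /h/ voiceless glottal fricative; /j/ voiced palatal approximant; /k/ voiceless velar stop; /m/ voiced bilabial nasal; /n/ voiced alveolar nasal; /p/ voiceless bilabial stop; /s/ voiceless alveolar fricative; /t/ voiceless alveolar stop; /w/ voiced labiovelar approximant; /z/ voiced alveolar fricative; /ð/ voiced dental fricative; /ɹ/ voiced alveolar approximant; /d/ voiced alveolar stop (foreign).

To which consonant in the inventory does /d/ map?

/t/ is closest: same manner (stop), place distance 0 (alveolar→alveolar), voicing differs (+1); total 1. Next closest is /b/ at distance 3.

t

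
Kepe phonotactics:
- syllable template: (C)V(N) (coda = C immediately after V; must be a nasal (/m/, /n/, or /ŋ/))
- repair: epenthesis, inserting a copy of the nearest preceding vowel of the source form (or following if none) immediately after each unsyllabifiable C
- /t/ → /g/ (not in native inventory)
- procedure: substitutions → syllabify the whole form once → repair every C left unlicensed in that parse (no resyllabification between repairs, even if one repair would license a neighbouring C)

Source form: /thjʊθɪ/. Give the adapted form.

gʊhʊjʊθɪ

Substitution: /t/ → /g/, giving /ghjʊθɪ/.
Syllabifying with onset maximization leaves /g/, /h/ stranded (only a nasal (/m/, /n/, or /ŋ/) is licensed in coda position; onsets are limited to one consonant).
Each unlicensed consonant becomes the onset of a new syllable: /g/ → /gʊ/, /h/ → /hʊ/.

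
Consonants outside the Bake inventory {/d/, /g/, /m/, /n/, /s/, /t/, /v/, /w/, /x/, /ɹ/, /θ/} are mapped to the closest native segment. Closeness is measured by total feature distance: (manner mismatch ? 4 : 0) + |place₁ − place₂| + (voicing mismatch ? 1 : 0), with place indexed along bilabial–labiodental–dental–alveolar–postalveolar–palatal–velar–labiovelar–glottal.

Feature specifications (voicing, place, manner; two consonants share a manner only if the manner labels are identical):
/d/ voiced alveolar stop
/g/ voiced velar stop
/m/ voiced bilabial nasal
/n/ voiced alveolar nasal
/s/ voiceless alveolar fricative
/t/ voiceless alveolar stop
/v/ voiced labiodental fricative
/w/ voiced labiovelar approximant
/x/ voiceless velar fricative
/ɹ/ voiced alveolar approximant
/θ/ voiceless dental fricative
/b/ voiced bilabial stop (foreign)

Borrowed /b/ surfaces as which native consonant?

d

/d/ is closest: same manner (stop), place distance 3 (bilabial→alveolar), same voicing; total 3. Next closest is /m/ at distance 4.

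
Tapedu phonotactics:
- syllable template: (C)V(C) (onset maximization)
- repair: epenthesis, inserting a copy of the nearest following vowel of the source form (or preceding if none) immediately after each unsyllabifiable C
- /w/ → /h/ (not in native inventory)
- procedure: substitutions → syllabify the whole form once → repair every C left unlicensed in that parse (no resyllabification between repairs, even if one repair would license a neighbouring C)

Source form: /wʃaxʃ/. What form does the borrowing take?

Substitution: /w/ → /h/, giving /hʃaxʃ/.
The consonants /h/, /ʃ/ cannot be parsed into a legal (C)V(C) syllable (at most one coda consonant is licensed; onsets are limited to one consonant).
Epenthesis after each stranded consonant: /h/ → /ha/, /ʃ/ → /ʃa/.

haʃaxʃa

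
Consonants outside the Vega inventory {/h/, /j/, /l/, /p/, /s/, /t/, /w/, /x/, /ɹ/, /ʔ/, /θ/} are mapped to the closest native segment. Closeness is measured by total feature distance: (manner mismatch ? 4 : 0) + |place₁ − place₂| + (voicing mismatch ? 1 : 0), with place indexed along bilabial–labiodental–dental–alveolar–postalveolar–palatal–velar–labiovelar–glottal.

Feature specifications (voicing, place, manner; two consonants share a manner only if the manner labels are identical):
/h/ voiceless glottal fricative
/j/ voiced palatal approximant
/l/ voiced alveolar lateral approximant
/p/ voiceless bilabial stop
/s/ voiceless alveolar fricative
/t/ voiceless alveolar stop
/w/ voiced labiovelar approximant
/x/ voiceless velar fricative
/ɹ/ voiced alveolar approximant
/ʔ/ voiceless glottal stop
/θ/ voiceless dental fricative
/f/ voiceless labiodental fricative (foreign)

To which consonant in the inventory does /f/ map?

θ

/θ/ is closest: same manner (fricative), place distance 1 (labiodental→dental), same voicing; total 1. Next closest is /s/ at distance 2.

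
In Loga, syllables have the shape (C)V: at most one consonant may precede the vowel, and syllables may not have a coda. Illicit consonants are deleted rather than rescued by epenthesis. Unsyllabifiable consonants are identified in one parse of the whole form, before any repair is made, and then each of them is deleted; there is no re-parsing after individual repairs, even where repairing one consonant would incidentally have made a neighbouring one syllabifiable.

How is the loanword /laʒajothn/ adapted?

laʒajo

Syllabifying with onset maximization leaves /t/, /h/, /n/ stranded (no codas are permitted; onsets are limited to one consonant).
Deletion applies to /t/, /h/, /n/.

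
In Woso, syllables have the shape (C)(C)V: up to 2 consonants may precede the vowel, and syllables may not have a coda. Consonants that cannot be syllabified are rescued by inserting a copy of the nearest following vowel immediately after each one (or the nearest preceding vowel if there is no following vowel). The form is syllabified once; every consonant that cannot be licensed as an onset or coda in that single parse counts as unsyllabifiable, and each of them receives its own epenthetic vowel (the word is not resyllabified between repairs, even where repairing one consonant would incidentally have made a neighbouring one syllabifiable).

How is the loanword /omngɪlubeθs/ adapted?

Syllabifying with onset maximization leaves /m/, /θ/, /s/ stranded (no codas are permitted; onsets may contain at most 2 consonants).
Inserting the epenthetic vowel yields /m/ → /mɪ/, /θ/ → /θe/, /s/ → /se/.

omɪngɪlubeθese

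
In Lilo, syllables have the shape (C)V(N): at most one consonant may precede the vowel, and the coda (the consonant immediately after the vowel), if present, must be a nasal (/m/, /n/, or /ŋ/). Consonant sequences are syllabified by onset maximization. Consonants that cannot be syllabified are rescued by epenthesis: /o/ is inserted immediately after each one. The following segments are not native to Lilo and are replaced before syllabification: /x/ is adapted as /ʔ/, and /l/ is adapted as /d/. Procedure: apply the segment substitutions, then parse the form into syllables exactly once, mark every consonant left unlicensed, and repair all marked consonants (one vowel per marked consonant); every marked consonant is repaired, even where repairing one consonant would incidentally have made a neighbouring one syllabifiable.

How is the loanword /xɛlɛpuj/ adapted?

ʔɛdɛpujo

Substitution: /x/ → /ʔ/, /l/ → /d/, giving /ʔɛdɛpuj/.
Syllabifying with onset maximization leaves /j/ stranded (only a nasal (/m/, /n/, or /ŋ/) is licensed in coda position; onsets are limited to one consonant).
Epenthesis after each stranded consonant: /j/ → /jo/.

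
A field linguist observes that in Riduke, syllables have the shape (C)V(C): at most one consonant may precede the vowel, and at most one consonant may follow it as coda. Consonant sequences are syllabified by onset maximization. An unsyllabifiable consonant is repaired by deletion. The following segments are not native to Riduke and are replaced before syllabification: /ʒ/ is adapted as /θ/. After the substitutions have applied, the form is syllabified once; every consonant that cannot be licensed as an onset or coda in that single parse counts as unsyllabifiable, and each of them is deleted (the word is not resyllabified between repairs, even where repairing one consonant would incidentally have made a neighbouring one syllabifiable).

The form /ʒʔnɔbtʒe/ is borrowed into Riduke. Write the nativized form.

Substitution: /ʒ/ → /θ/, giving /θʔnɔbtθe/.
The consonants /θ/, /ʔ/, /t/ cannot be parsed into a legal (C)V(C) syllable (at most one coda consonant is licensed; onsets are limited to one consonant).
Each unlicensed consonant is deleted: /θ/, /ʔ/, /t/.

nɔbθe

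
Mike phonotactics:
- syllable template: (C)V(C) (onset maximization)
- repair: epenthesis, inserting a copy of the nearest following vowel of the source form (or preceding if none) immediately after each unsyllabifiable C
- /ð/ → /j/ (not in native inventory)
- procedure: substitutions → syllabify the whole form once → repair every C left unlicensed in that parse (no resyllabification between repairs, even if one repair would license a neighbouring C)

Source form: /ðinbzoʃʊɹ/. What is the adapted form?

Substitution: /ð/ → /j/, giving /jinbzoʃʊɹ/.
The consonants /b/ cannot be parsed into a legal (C)V(C) syllable (at most one coda consonant is licensed; onsets are limited to one consonant).
Each unlicensed consonant becomes the onset of a new syllable: /b/ → /bo/.

jinbozoʃʊɹ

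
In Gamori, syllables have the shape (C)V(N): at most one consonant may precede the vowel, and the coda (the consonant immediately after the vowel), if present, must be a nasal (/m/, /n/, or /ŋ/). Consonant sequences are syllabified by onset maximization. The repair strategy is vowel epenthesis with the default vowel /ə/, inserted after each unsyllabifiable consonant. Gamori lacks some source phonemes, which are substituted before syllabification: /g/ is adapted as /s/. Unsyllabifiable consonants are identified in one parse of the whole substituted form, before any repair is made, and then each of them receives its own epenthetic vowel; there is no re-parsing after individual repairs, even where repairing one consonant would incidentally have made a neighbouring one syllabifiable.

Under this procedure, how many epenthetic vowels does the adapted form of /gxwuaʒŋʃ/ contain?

After substitution the input is /sxwuaʒŋʃ/.
The unsyllabifiable consonants are /s/, /x/, /ʒ/, /ŋ/, /ʃ/; each receives one epenthetic vowel.

5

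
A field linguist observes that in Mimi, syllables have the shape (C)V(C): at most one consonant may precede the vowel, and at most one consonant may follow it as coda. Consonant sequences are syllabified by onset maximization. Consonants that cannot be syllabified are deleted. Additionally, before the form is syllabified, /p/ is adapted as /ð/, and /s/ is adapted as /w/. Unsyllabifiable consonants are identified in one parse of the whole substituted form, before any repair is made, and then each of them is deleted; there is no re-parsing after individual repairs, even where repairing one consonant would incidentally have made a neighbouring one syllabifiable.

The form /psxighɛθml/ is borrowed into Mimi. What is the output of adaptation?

xighɛθ

Substitution: /p/ → /ð/, /s/ → /w/, giving /ðwxighɛθml/.
Syllabifying with onset maximization leaves /ð/, /w/, /m/, /l/ stranded (at most one coda consonant is licensed; onsets are limited to one consonant).
Deletion applies to /ð/, /w/, /m/, /l/.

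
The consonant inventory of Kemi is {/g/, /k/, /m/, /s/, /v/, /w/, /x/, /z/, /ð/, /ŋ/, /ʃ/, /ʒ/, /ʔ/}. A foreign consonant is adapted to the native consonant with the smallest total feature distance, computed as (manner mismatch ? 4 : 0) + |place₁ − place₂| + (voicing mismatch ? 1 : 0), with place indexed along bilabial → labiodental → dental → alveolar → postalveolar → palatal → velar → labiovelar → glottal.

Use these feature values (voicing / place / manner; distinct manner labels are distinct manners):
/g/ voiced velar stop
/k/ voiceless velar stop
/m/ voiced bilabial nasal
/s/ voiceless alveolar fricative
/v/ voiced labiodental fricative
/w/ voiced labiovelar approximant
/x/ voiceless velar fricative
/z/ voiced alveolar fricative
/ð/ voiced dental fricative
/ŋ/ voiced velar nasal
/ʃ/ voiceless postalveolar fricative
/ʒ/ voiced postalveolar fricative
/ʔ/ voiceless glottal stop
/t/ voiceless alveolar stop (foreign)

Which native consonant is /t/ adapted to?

/k/ is closest: same manner (stop), place distance 3 (alveolar→velar), same voicing; total 3. Next closest is /g/ at distance 4.

k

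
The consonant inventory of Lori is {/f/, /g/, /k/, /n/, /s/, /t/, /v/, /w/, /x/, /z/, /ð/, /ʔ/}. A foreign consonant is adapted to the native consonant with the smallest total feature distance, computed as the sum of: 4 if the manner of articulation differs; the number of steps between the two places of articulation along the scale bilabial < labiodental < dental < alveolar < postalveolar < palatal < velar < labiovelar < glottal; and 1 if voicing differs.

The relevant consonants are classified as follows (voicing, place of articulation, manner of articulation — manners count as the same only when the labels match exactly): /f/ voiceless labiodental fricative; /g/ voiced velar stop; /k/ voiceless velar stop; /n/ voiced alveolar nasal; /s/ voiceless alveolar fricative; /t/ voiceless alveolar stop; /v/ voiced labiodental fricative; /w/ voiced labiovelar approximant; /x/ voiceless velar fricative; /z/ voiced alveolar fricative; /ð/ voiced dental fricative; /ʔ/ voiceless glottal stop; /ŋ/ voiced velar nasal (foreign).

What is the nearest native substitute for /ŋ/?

n

/n/ is closest: same manner (nasal), place distance 3 (velar→alveolar), same voicing; total 3. Next closest is /g/ at distance 4.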